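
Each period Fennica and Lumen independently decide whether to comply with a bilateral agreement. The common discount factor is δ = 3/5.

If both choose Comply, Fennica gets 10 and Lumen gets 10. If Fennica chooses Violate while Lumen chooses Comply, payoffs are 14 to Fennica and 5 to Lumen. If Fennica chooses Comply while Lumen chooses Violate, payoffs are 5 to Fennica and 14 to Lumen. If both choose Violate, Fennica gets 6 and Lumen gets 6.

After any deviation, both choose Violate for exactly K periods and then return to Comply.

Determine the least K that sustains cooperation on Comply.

Need Σ_{k=1}^{K} δ^k ≥ (14−10)/(10−6) = 1.0000 at δ = 3/5.
At K = 2 the sum is 0.9600 < 1.0000; at K = 3 it is 1.1760 ≥ 1.0000.
So the minimum punishment length is K = 3.

3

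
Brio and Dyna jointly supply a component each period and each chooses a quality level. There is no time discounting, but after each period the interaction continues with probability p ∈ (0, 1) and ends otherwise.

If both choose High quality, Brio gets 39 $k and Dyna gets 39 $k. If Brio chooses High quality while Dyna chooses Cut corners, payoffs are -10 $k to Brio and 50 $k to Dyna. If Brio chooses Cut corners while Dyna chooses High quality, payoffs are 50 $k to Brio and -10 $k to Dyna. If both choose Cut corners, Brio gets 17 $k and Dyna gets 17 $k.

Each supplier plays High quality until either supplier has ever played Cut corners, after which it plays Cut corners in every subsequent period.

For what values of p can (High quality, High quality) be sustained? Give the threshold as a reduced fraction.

Expected cooperation value is 39 + p·39 + p²·39 + … = 39/(1−p); deviation gives 50 + p·17/(1−p).
39 ≥ 50(1−p) + 17p ⇒ 33p ≥ 11 ⇒ p ≥ 11/33 = 1/3.

1/3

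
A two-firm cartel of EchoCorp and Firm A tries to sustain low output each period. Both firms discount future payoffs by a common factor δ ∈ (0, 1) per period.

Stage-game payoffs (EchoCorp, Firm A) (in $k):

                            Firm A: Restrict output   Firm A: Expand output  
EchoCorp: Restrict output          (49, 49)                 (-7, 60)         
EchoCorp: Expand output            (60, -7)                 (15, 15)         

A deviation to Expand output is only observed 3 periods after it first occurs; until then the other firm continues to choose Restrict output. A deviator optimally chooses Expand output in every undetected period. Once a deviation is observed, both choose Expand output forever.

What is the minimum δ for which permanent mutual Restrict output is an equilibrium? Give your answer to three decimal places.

The best deviation is to choose Expand output for all 3 undetected periods, earning 60 each, then 15 forever once detected.
Deviation value: 60(1−δ^3)/(1−δ) + 15δ^3/(1−δ); cooperation value: 49/(1−δ).
IC: 49 ≥ 60(1−δ^3) + 15δ^3 = 60 − 45δ^3.
So δ^3 ≥ 11/45, giving δ ≥ (11/45)^(1/3) ≈ 0.625.

0.625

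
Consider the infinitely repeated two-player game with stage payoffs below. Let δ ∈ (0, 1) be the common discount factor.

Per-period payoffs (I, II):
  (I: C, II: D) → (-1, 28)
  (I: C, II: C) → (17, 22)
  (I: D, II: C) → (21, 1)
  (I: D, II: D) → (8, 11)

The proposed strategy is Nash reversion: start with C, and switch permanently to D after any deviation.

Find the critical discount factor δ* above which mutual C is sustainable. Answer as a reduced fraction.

6/17

For I: deviation gain 21−17 = 4, per-period punishment loss 17−8 = 9. IC gives δ ≥ 4/13.
For II: gain 6, loss 11 per period, so δ ≥ 6/17.
The tighter constraint is II's, so cooperation needs δ ≥ 6/17.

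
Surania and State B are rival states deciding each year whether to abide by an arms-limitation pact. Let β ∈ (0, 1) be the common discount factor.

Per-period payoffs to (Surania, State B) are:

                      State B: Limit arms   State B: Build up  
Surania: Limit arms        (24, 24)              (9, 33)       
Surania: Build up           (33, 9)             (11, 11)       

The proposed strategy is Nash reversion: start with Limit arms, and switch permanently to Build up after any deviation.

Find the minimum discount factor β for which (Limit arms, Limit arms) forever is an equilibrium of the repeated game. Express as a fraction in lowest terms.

Under grim trigger the critical discount factor is (T−C)/(T−P) with T = 33, C = 24, P = 11.
β* = (33−24)/(33−11) = 9/22.

9/22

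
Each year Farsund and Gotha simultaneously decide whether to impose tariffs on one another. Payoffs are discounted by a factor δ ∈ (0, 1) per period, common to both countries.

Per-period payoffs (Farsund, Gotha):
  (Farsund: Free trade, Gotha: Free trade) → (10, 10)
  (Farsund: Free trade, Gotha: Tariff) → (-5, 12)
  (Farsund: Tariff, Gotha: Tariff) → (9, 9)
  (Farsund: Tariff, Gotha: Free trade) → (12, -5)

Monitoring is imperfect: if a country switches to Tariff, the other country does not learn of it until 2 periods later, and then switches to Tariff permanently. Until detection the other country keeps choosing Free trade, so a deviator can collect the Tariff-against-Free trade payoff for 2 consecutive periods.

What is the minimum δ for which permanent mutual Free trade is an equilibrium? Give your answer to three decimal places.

A deviator earns 12 for 2 periods, then 9 forever; cooperating earns 10 forever. Multiplying the IC by (1−δ):
10 ≥ 12(1−δ^2) + 9δ^2, so 3·δ^2 ≥ 2 and δ^2 ≥ 2/3.
δ ≥ (2/3)^(1/2) ≈ 0.816.

0.816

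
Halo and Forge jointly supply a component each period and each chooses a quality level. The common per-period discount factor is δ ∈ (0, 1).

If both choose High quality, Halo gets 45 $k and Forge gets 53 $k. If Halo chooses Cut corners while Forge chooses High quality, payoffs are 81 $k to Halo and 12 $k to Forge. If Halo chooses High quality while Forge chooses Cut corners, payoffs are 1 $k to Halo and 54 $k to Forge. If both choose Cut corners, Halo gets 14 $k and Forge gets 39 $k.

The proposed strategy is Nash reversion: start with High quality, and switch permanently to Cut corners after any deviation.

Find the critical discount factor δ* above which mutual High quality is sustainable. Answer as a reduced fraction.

Halo: cooperation gives 45 each period; deviation gives 81 once then 14 forever.
  45/(1−δ) ≥ 81 + 14δ/(1−δ) ⇒ δ ≥ 36/67.
Forge: cooperation gives 53 each period; deviation gives 54 once then 39 forever.
  δ ≥ 1/15.
Both must hold, so the binding constraint is Halo's: δ ≥ 36/67.

36/67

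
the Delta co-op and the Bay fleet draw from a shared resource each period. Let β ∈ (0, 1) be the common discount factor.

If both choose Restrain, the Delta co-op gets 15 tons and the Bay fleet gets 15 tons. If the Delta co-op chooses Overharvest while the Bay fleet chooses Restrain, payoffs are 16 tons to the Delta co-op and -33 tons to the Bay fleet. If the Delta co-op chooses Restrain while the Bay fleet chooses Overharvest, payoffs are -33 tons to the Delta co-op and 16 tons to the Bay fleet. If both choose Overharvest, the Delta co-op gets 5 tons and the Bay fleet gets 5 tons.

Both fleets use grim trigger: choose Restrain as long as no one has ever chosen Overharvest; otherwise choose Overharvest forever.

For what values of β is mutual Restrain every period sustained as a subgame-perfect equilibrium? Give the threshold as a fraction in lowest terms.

1/11

Cooperation forever yields 15 each period: 15/(1−β).
Deviating yields 16 once, then 5 forever: 16 + 5β/(1−β).
No profitable deviation requires 15/(1−β) ≥ 16 + 5β/(1−β).
Multiplying by (1−β): 15 ≥ 16(1−β) + 5β = 16 − 11β.
So 11β ≥ 1, i.e. β ≥ 1/11.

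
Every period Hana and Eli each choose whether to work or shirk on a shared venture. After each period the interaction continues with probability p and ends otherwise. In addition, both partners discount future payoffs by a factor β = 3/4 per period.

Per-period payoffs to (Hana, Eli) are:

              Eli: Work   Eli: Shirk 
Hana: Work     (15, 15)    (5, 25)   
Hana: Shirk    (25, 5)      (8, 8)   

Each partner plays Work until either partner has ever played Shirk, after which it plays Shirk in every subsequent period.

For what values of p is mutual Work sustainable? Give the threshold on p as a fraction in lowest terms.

Expected continuation weight on next period's payoff is β·p = 3/4·p, which plays the role of the discount factor.
Cooperation requires 3/4·p ≥ (25−15)/(25−8) = 10/17, hence p ≥ 40/51.

40/51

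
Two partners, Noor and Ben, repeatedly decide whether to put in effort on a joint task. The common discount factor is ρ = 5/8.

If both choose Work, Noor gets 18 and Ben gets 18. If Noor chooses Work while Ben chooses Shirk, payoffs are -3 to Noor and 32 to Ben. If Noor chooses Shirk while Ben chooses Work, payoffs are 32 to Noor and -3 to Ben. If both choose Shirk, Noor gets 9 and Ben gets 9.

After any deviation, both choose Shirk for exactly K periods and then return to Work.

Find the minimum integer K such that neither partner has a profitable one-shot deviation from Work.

6

Need Σ_{k=1}^{K} ρ^k ≥ (32−18)/(18−9) = 1.5556 at ρ = 5/8.
At K = 5 the sum is 1.5077 < 1.5556; at K = 6 it is 1.5673 ≥ 1.5556.
So the minimum punishment length is K = 6.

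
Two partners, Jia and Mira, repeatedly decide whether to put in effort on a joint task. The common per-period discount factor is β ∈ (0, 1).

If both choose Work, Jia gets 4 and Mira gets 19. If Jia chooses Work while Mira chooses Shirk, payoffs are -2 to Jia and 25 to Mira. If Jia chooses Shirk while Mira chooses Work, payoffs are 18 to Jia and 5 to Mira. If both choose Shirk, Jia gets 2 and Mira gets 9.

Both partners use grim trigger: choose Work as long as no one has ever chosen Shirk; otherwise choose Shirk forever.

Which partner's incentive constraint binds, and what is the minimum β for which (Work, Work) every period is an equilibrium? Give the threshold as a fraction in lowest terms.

Jia; β ≥ 7/8

For Jia: deviation gain 18−4 = 14, per-period punishment loss 4−2 = 2. IC gives β ≥ 14/16 = 7/8.
For Mira: gain 6, loss 10 per period, so β ≥ 6/16 = 3/8.
The tighter constraint is Jia's, so cooperation needs β ≥ 7/8.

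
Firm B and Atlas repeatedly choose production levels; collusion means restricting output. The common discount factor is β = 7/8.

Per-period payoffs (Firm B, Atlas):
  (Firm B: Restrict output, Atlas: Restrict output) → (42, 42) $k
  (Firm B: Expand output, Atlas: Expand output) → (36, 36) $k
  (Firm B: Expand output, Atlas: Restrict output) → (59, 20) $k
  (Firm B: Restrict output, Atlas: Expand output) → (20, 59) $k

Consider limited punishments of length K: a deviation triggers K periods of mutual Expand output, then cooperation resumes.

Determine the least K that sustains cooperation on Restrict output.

4

IC: β(1−β^K)/(1−β) ≥ (59−42)/(42−36) = 17/6.
With β = 7/8: need 1 − β^K ≥ 17/6·(1−7/8)/(7/8), i.e. β^K ≤ 0.5952.
Since (7/8)^3 = 0.6699 and (7/8)^4 = 0.5862, the smallest such K is 4.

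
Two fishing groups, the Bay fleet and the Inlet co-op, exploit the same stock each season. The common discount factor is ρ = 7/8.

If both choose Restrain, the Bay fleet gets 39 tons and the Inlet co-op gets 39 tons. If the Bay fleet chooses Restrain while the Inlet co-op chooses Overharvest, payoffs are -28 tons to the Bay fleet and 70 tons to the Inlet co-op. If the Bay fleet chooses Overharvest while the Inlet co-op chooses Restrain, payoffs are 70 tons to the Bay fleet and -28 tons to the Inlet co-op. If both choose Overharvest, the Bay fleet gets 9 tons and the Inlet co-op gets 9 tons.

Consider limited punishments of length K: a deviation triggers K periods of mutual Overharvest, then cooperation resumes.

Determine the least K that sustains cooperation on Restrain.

2

IC: ρ(1−ρ^K)/(1−ρ) ≥ (70−39)/(39−9) = 31/30.
With ρ = 7/8: need 1 − ρ^K ≥ 31/30·(1−7/8)/(7/8), i.e. ρ^K ≤ 0.8524.
Since (7/8)^1 = 0.8750 and (7/8)^2 = 0.7656, the smallest such K is 2.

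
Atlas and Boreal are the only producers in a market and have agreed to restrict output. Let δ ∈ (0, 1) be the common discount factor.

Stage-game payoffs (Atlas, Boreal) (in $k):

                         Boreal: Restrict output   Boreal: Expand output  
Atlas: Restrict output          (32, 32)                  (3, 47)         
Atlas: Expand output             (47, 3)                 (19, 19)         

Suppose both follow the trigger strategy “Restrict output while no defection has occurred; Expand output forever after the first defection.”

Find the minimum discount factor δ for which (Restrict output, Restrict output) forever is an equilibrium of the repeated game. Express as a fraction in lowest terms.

Cooperation forever yields 32 each period: 32/(1−δ).
Deviating yields 47 once, then 19 forever: 47 + 19δ/(1−δ).
No profitable deviation requires 32/(1−δ) ≥ 47 + 19δ/(1−δ).
Multiplying by (1−δ): 32 ≥ 47(1−δ) + 19δ = 47 − 28δ.
So 28δ ≥ 15, i.e. δ ≥ 15/28.

15/28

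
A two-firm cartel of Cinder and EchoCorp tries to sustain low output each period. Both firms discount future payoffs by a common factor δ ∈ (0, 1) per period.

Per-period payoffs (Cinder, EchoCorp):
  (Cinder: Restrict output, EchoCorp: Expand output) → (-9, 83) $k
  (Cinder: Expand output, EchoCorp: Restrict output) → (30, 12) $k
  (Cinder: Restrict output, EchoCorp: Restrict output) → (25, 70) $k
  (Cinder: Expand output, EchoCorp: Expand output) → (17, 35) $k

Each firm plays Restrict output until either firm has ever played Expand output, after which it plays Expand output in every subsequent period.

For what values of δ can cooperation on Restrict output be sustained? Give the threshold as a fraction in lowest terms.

For Cinder: deviation gain 30−25 = 5, per-period punishment loss 25−17 = 8. IC gives δ ≥ 5/13.
For EchoCorp: gain 13, loss 35 per period, so δ ≥ 13/48.
The tighter constraint is Cinder's, so cooperation needs δ ≥ 5/13.

5/13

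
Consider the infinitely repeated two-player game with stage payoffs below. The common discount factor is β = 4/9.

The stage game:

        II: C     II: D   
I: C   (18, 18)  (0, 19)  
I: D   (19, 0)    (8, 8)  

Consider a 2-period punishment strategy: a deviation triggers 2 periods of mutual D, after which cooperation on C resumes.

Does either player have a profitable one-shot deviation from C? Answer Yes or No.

Comparing payoff streams over the 3 periods until play realigns: cooperate → 18(1+β+…+β^2); deviate → 19 + 8(β+…+β^2).
Cooperation is sustained iff (18−8)(β+…+β^2) ≥ 19−18.
β+…+β^2 = 4/9·(1−(4/9)^2)/(1−4/9) = 0.6420, and (19−18)/(18−8) = 0.1000.
0.6420 ≥ 0.1000, so cooperation is sustainable.

No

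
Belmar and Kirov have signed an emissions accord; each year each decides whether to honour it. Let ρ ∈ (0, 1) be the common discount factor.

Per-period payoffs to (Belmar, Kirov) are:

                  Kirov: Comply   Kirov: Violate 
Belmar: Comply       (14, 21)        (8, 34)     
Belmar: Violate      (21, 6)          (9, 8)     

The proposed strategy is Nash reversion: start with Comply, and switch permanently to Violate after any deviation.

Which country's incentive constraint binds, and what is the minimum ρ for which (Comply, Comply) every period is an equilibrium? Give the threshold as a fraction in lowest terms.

For Belmar: deviation gain 21−14 = 7, per-period punishment loss 14−9 = 5. IC gives ρ ≥ 7/12.
For Kirov: gain 13, loss 13 per period, so ρ ≥ 13/26 = 1/2.
The tighter constraint is Belmar's, so cooperation needs ρ ≥ 7/12.

Belmar; ρ ≥ 7/12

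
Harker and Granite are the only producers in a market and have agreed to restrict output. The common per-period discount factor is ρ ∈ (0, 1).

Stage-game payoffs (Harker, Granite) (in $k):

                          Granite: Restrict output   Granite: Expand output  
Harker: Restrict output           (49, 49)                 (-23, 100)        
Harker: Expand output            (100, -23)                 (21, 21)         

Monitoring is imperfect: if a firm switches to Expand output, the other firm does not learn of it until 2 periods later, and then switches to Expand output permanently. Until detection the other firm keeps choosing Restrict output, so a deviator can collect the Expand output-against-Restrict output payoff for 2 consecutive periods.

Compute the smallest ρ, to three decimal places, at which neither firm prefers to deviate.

Deviating for the 2 undetected periods gains 100−49 = 51 per period over cooperation, then loses 49−21 = 28 per period forever once punishment starts.
Gain: 51(1 + ρ + … + ρ^1); loss: 28·ρ^2/(1−ρ).
No profitable deviation ⇔ 51(1−ρ^2) ≤ 28·ρ^2, i.e. ρ^2 ≥ 51/(51+28) = 51/79.
Hence ρ ≥ (51/79)^(1/2) ≈ 0.803.

0.803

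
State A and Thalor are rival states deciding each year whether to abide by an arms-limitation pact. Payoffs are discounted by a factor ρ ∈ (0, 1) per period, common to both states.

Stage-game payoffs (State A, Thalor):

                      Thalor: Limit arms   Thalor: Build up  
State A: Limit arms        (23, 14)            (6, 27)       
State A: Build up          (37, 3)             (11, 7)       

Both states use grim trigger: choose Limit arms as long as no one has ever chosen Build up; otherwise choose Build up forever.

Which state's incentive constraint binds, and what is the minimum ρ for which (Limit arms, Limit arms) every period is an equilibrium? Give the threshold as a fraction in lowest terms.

Thalor; ρ ≥ 13/20

For State A: deviation gain 37−23 = 14, per-period punishment loss 23−11 = 12. IC gives ρ ≥ 14/26 = 7/13.
For Thalor: gain 13, loss 7 per period, so ρ ≥ 13/20.
The tighter constraint is Thalor's, so cooperation needs ρ ≥ 13/20.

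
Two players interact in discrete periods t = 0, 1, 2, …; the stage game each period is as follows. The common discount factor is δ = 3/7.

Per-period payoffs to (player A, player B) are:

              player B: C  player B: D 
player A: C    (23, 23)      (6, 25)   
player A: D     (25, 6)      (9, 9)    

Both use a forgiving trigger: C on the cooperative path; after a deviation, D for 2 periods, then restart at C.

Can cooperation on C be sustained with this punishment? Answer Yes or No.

Comparing payoff streams over the 3 periods until play realigns: cooperate → 23(1+δ+…+δ^2); deviate → 25 + 9(δ+…+δ^2).
Cooperation is sustained iff (23−9)(δ+…+δ^2) ≥ 25−23.
δ+…+δ^2 = 3/7·(1−(3/7)^2)/(1−3/7) = 0.6122, and (25−23)/(23−9) = 0.1429.
0.6122 ≥ 0.1429, so cooperation is sustainable.

Yes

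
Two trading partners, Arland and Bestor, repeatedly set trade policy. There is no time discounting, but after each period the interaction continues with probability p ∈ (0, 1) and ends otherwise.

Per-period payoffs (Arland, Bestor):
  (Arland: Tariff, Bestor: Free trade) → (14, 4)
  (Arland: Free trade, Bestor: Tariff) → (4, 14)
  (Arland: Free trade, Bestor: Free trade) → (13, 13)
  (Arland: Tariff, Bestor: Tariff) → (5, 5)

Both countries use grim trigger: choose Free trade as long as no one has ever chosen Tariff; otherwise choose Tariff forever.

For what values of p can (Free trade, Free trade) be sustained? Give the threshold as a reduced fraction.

With no time discounting, the continuation probability p plays the role of the discount factor.
Grim-trigger IC: 13/(1−p) ≥ 14 + 5p/(1−p) ⇒ p ≥ (14−13)/(14−5) = 1/9.

1/9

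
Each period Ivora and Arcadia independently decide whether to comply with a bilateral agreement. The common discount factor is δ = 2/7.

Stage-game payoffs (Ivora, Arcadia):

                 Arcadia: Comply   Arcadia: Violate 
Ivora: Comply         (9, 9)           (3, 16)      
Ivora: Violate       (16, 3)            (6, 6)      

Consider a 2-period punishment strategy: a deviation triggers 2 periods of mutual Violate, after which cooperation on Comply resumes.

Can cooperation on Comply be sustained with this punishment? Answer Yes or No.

IC: δ+…+δ^2 ≥ (16−9)/(9−6) = 7/3.
At δ = 2/7: partial sum = 0.3673 < 2.3333. Cooperation not sustainable.

No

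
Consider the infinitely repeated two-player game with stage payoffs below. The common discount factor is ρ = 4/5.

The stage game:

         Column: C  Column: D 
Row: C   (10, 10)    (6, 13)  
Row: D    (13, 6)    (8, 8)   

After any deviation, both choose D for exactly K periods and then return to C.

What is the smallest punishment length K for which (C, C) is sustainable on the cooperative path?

3

IC: ρ(1−ρ^K)/(1−ρ) ≥ (13−10)/(10−8) = 3/2.
With ρ = 4/5: need 1 − ρ^K ≥ 3/2·(1−4/5)/(4/5), i.e. ρ^K ≤ 0.6250.
Since (4/5)^2 = 0.6400 and (4/5)^3 = 0.5120, the smallest such K is 3.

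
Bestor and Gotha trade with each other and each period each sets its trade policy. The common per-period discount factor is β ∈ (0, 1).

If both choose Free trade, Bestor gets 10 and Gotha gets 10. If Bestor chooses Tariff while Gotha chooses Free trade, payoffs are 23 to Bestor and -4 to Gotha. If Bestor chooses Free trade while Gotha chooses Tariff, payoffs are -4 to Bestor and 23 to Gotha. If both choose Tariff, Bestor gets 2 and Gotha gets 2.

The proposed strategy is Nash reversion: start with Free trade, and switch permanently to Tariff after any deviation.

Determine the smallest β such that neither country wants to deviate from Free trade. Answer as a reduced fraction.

13/21

10/(1−β) ≥ 23 + 2β/(1−β)
10 ≥ 23 − 21β
β ≥ 13/21.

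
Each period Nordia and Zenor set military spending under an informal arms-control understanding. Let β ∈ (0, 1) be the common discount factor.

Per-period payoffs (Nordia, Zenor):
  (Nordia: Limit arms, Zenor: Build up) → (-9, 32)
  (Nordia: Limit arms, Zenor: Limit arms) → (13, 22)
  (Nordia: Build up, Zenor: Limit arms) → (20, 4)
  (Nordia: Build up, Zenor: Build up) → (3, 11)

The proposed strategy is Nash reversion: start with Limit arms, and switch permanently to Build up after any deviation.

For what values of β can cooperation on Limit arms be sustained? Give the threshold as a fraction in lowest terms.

Nordia's threshold: (20−13)/(20−3) = 7/17.
Zenor's threshold: (32−22)/(32−11) = 10/21.
7/17 < 10/21, so Zenor binds and β* = 10/21.

10/21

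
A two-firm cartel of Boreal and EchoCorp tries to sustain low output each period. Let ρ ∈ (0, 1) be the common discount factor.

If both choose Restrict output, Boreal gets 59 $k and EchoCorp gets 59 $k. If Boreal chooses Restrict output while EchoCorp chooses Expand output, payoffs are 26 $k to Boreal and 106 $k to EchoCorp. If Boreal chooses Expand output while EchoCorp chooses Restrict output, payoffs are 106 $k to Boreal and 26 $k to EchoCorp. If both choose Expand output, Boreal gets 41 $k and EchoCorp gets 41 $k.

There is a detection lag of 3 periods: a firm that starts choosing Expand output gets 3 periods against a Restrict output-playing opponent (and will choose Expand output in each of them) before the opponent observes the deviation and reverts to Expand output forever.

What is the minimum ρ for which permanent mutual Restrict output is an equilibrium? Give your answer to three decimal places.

The best deviation is to choose Expand output for all 3 undetected periods, earning 106 each, then 41 forever once detected.
Deviation value: 106(1−ρ^3)/(1−ρ) + 41ρ^3/(1−ρ); cooperation value: 59/(1−ρ).
IC: 59 ≥ 106(1−ρ^3) + 41ρ^3 = 106 − 65ρ^3.
So ρ^3 ≥ 47/65, giving ρ ≥ (47/65)^(1/3) ≈ 0.898.

0.898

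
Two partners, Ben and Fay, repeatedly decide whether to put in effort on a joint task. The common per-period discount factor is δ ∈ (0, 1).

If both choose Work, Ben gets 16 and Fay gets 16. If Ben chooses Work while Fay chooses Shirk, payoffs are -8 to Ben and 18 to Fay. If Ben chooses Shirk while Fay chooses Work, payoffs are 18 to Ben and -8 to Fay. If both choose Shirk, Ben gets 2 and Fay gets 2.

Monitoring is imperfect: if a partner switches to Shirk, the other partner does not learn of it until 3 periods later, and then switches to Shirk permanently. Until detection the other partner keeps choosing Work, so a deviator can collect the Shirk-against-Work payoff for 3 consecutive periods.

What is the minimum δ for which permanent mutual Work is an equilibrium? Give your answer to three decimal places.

The best deviation is to choose Shirk for all 3 undetected periods, earning 18 each, then 2 forever once detected.
Deviation value: 18(1−δ^3)/(1−δ) + 2δ^3/(1−δ); cooperation value: 16/(1−δ).
IC: 16 ≥ 18(1−δ^3) + 2δ^3 = 18 − 16δ^3.
So δ^3 ≥ 2/16 = 1/8, giving δ ≥ (1/8)^(1/3) ≈ 0.500.

0.500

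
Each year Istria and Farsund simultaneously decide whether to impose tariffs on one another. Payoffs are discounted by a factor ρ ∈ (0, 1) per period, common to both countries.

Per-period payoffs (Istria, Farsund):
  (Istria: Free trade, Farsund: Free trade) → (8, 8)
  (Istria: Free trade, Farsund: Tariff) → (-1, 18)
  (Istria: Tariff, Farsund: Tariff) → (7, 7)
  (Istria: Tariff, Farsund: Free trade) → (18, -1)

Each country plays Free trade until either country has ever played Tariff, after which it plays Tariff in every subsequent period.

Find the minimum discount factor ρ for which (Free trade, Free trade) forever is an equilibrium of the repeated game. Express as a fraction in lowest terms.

Under grim trigger the critical discount factor is (T−C)/(T−P) with T = 18, C = 8, P = 7.
ρ* = (18−8)/(18−7) = 10/11.

10/11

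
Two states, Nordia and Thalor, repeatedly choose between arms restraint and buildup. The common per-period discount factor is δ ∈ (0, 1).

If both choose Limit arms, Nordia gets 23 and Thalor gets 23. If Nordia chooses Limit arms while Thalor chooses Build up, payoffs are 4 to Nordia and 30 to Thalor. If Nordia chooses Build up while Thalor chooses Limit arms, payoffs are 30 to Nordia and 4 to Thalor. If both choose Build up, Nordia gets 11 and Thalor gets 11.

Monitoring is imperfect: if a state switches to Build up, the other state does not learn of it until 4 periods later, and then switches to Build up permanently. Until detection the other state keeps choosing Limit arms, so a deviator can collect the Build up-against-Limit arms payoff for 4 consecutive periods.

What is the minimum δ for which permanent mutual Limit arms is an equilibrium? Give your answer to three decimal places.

Deviating for the 4 undetected periods gains 30−23 = 7 per period over cooperation, then loses 23−11 = 12 per period forever once punishment starts.
Gain: 7(1 + δ + … + δ^3); loss: 12·δ^4/(1−δ).
No profitable deviation ⇔ 7(1−δ^4) ≤ 12·δ^4, i.e. δ^4 ≥ 7/(7+12) = 7/19.
Hence δ ≥ (7/19)^(1/4) ≈ 0.779.

0.779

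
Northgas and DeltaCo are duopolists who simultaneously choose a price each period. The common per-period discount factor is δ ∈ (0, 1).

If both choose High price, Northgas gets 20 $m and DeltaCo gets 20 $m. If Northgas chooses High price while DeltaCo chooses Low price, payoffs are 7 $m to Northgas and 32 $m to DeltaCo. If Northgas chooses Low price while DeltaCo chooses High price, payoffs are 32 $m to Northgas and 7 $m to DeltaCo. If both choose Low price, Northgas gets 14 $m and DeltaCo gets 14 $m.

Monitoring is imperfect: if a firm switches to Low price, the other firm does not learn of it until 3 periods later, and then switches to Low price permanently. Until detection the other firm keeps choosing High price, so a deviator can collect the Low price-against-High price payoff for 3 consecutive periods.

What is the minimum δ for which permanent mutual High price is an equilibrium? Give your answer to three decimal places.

The best deviation is to choose Low price for all 3 undetected periods, earning 32 each, then 14 forever once detected.
Deviation value: 32(1−δ^3)/(1−δ) + 14δ^3/(1−δ); cooperation value: 20/(1−δ).
IC: 20 ≥ 32(1−δ^3) + 14δ^3 = 32 − 18δ^3.
So δ^3 ≥ 12/18 = 2/3, giving δ ≥ (2/3)^(1/3) ≈ 0.874.

0.874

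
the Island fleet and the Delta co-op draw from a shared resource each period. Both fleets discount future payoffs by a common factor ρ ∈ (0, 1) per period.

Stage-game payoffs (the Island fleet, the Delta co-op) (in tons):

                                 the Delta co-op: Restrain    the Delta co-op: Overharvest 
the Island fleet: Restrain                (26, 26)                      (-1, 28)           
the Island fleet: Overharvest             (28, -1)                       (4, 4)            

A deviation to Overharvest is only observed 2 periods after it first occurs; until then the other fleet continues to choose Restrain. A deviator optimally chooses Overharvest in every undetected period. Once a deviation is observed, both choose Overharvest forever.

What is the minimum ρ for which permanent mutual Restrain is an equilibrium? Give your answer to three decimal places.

0.289

The best deviation is to choose Overharvest for all 2 undetected periods, earning 28 each, then 4 forever once detected.
Deviation value: 28(1−ρ^2)/(1−ρ) + 4ρ^2/(1−ρ); cooperation value: 26/(1−ρ).
IC: 26 ≥ 28(1−ρ^2) + 4ρ^2 = 28 − 24ρ^2.
So ρ^2 ≥ 2/24 = 1/12, giving ρ ≥ (1/12)^(1/2) ≈ 0.289.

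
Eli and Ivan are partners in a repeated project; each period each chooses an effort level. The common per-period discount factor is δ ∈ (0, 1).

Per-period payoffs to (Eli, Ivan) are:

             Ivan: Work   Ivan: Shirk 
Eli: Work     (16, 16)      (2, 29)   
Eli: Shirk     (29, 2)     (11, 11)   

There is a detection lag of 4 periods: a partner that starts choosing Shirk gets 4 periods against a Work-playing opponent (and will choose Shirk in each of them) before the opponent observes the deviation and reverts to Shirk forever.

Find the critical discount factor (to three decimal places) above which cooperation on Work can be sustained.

0.922

The best deviation is to choose Shirk for all 4 undetected periods, earning 29 each, then 11 forever once detected.
Deviation value: 29(1−δ^4)/(1−δ) + 11δ^4/(1−δ); cooperation value: 16/(1−δ).
IC: 16 ≥ 29(1−δ^4) + 11δ^4 = 29 − 18δ^4.
So δ^4 ≥ 13/18, giving δ ≥ (13/18)^(1/4) ≈ 0.922.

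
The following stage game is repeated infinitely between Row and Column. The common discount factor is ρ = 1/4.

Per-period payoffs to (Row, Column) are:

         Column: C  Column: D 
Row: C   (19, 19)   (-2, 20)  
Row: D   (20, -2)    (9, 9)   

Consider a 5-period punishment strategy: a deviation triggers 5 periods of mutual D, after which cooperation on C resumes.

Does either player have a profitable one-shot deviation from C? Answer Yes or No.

No

A one-shot deviation gives 20 now, then 9 for 5 periods, then back to 19.
Gain from deviating: (20−19) today; loss: (19−9) in each of the next 5 periods.
No-deviation condition: (19−9)(ρ+…+ρ^5) ≥ 20−19, i.e. ρ+…+ρ^5 ≥ 1/10.
At ρ = 1/4: ρ+…+ρ^5 = 0.3330 ≥ 0.1000.
So cooperation is sustainable.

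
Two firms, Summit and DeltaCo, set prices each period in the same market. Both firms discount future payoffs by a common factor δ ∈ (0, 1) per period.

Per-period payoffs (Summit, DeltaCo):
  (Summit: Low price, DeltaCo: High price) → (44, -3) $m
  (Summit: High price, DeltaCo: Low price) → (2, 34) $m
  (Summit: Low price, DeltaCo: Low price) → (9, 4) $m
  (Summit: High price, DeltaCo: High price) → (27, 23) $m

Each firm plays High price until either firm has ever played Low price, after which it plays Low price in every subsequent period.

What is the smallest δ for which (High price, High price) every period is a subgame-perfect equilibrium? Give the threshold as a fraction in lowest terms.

Summit's threshold: (44−27)/(44−9) = 17/35.
DeltaCo's threshold: (34−23)/(34−4) = 11/30.
17/35 > 11/30, so Summit binds and δ* = 17/35.

17/35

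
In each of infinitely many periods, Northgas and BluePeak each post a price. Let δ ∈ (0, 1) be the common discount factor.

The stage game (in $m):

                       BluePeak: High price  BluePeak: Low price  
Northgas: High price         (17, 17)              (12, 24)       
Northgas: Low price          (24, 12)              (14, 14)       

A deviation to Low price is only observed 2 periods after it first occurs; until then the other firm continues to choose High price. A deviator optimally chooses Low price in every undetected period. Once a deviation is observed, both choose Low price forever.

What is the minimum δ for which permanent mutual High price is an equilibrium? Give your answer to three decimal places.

A deviator earns 24 for 2 periods, then 14 forever; cooperating earns 17 forever. Multiplying the IC by (1−δ):
17 ≥ 24(1−δ^2) + 14δ^2, so 10·δ^2 ≥ 7 and δ^2 ≥ 7/10.
δ ≥ (7/10)^(1/2) ≈ 0.837.

0.837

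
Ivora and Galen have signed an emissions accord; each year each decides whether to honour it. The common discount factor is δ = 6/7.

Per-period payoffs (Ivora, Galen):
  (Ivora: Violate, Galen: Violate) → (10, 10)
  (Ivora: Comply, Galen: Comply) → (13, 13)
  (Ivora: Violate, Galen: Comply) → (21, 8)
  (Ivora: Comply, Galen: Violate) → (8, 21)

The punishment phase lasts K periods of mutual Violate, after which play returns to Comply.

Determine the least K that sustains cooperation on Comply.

4

Need Σ_{k=1}^{K} δ^k ≥ (21−13)/(13−10) = 2.6667 at δ = 6/7.
At K = 3 the sum is 2.2216 < 2.6667; at K = 4 it is 2.7613 ≥ 2.6667.
So the minimum punishment length is K = 4.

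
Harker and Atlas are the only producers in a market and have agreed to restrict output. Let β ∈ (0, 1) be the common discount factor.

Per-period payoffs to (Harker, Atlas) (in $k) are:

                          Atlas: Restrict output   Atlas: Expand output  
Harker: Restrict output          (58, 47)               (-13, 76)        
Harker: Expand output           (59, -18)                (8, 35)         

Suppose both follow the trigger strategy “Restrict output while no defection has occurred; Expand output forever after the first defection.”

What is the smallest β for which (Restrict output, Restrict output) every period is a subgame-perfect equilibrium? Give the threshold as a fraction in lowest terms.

29/41

Harker: cooperation gives 58 each period; deviation gives 59 once then 8 forever.
  58/(1−β) ≥ 59 + 8β/(1−β) ⇒ β ≥ 1/51.
Atlas: cooperation gives 47 each period; deviation gives 76 once then 35 forever.
  β ≥ 29/41.
Both must hold, so the binding constraint is Atlas's: β ≥ 29/41.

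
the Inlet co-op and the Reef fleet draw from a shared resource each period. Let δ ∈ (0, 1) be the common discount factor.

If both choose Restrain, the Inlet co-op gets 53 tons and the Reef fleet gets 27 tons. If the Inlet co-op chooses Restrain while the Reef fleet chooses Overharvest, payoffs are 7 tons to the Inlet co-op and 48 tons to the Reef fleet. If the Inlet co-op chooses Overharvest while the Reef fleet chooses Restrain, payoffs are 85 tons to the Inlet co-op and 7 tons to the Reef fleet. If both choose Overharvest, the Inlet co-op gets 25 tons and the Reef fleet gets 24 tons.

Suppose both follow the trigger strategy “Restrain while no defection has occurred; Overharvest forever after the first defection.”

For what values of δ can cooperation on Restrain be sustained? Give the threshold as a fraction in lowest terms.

the Inlet co-op's threshold: (85−53)/(85−25) = 8/15.
the Reef fleet's threshold: (48−27)/(48−24) = 7/8.
8/15 < 7/8, so the Reef fleet binds and δ* = 7/8.

7/8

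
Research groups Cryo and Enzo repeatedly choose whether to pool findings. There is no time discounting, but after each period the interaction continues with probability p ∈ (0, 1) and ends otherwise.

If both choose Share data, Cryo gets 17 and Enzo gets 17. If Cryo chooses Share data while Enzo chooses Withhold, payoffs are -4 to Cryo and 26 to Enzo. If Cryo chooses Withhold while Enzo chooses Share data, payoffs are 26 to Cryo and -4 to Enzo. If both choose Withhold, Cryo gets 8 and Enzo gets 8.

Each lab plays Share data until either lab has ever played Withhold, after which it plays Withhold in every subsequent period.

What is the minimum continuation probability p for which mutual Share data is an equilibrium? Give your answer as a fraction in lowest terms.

Expected cooperation value is 17 + p·17 + p²·17 + … = 17/(1−p); deviation gives 26 + p·8/(1−p).
17 ≥ 26(1−p) + 8p ⇒ 18p ≥ 9 ⇒ p ≥ 9/18 = 1/2.

1/2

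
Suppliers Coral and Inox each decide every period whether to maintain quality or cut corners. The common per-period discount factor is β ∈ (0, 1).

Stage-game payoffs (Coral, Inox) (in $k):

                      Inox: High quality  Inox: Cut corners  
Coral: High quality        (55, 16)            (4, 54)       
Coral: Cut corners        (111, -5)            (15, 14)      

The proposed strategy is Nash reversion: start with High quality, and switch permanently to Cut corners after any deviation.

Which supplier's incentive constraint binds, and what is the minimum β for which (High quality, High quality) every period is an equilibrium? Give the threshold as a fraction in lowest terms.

Inox; β ≥ 19/20

For Coral: deviation gain 111−55 = 56, per-period punishment loss 55−15 = 40. IC gives β ≥ 56/96 = 7/12.
For Inox: gain 38, loss 2 per period, so β ≥ 38/40 = 19/20.
The tighter constraint is Inox's, so cooperation needs β ≥ 19/20.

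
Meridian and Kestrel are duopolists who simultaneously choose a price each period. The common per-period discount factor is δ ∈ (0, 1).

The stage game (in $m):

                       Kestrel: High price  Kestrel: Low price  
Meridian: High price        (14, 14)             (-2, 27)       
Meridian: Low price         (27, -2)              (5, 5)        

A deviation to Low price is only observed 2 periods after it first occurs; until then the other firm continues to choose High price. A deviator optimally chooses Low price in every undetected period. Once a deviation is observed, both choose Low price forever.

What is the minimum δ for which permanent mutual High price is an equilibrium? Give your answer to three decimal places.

0.769

A deviator earns 27 for 2 periods, then 5 forever; cooperating earns 14 forever. Multiplying the IC by (1−δ):
14 ≥ 27(1−δ^2) + 5δ^2, so 22·δ^2 ≥ 13 and δ^2 ≥ 13/22.
δ ≥ (13/22)^(1/2) ≈ 0.769.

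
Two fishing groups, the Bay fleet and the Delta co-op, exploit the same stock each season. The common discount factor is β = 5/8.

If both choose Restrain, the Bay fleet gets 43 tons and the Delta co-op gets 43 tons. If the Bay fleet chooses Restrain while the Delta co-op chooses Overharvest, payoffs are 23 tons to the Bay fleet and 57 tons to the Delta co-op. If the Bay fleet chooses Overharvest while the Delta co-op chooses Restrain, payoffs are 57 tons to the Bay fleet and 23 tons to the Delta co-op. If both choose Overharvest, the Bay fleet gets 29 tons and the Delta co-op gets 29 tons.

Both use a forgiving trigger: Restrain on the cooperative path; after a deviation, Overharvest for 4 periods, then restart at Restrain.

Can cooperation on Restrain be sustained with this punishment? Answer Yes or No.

Comparing payoff streams over the 5 periods until play realigns: cooperate → 43(1+β+…+β^4); deviate → 57 + 29(β+…+β^4).
Cooperation is sustained iff (43−29)(β+…+β^4) ≥ 57−43.
β+…+β^4 = 5/8·(1−(5/8)^4)/(1−5/8) = 1.4124, and (57−43)/(43−29) = 1.0000.
1.4124 ≥ 1.0000, so cooperation is sustainable.

Yes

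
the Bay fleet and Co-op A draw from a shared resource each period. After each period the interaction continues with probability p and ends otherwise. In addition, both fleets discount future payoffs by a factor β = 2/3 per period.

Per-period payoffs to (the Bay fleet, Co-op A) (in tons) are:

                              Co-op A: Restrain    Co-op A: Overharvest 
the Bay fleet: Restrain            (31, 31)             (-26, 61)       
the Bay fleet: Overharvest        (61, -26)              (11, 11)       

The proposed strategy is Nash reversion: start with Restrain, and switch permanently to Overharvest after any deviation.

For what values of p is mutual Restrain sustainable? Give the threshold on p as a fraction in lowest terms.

9/10

Expected continuation weight on next period's payoff is β·p = 2/3·p, which plays the role of the discount factor.
Cooperation requires 2/3·p ≥ (61−31)/(61−11) = 3/5, hence p ≥ 9/10.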